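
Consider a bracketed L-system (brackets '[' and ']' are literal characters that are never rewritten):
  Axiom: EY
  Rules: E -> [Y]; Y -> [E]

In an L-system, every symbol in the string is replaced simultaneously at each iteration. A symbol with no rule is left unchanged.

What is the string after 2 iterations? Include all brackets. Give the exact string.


Answer: [[E]][[Y]]

Derivation:
Step 0: EY
Step 1: [Y][E]
Step 2: [[E]][[Y]]


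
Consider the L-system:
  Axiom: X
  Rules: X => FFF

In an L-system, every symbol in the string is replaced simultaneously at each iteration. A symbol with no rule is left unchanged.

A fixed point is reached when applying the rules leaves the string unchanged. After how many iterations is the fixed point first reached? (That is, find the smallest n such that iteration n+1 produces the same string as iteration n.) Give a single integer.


Answer: 1

Derivation:
Step 0: X
Step 1: FFF
Step 2: FFF  (unchanged — fixed point at step 1)


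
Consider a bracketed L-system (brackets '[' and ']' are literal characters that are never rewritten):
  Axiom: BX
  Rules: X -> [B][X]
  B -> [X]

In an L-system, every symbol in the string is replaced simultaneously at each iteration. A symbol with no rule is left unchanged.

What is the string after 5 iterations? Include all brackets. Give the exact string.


Answer: [[[[[X]][[B][X]]]][[[[B][X]]][[[X]][[B][X]]]]][[[[[B][X]]][[[X]][[B][X]]]]][[[[[X]][[B][X]]]][[[[B][X]]][[[X]][[B][X]]]]]

Derivation:
Step 0: BX
Step 1: [X][B][X]
Step 2: [[B][X]][[X]][[B][X]]
Step 3: [[[X]][[B][X]]][[[B][X]]][[[X]][[B][X]]]
Step 4: [[[[B][X]]][[[X]][[B][X]]]][[[[X]][[B][X]]]][[[[B][X]]][[[X]][[B][X]]]]
Step 5: [[[[[X]][[B][X]]]][[[[B][X]]][[[X]][[B][X]]]]][[[[[B][X]]][[[X]][[B][X]]]]][[[[[X]][[B][X]]]][[[[B][X]]][[[X]][[B][X]]]]]


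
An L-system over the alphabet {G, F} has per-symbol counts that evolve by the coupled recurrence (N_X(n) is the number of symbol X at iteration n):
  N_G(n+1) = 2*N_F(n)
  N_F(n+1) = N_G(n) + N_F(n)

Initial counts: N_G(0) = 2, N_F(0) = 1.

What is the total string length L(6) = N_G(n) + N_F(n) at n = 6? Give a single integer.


Answer: 171

Derivation:
Step 0: N_G=2, N_F=1, L=3
Step 1: N_G=2, N_F=3, L=5
Step 2: N_G=6, N_F=5, L=11
Step 3: N_G=10, N_F=11, L=21
Step 4: N_G=22, N_F=21, L=43
Step 5: N_G=42, N_F=43, L=85
Step 6: N_G=86, N_F=85, L=171


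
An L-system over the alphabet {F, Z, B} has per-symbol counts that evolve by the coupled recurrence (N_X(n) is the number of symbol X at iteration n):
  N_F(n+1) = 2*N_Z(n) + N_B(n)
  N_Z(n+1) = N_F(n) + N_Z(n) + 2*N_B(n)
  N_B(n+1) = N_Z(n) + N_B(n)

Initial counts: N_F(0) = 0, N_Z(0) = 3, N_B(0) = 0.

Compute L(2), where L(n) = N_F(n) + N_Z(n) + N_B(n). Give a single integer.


Answer: 30

Derivation:
Step 0: N_F=0, N_Z=3, N_B=0, L=3
Step 1: N_F=6, N_Z=3, N_B=3, L=12
Step 2: N_F=9, N_Z=15, N_B=6, L=30


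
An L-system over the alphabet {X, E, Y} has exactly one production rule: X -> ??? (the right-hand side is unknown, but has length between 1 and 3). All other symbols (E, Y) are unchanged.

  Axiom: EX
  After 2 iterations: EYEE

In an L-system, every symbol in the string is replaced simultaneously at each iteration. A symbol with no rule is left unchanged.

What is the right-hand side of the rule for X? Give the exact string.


Trying X -> YEE:
  Step 0: EX
  Step 1: EYEE
  Step 2: EYEE
Matches the given result.

Answer: YEE


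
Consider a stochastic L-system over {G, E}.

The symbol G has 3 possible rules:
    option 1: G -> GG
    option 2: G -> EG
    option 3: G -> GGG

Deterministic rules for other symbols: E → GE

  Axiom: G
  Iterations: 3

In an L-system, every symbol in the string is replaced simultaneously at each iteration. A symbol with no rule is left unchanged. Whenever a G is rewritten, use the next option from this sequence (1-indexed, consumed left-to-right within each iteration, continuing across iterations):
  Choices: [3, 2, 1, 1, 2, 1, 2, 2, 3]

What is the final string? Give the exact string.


Answer: GEEGGGEGEGGGG

Derivation:
Step 0: G
Step 1: GGG  (used choices [3])
Step 2: EGGGGG  (used choices [2, 1, 1])
Step 3: GEEGGGEGEGGGG  (used choices [2, 1, 2, 2, 3])


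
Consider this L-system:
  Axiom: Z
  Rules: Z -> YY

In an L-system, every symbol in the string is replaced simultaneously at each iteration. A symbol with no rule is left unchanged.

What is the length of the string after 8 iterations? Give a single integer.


Answer: 2

Derivation:
Step 0: length = 1
Step 1: length = 2
Step 2: length = 2
Step 3: length = 2
Step 4: length = 2
Step 5: length = 2
Step 6: length = 2
Step 7: length = 2
Step 8: length = 2


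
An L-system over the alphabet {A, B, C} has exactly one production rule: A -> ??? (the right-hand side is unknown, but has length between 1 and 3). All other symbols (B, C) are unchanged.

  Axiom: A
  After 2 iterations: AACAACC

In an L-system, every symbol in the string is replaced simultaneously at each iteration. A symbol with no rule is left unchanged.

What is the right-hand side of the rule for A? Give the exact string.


Answer: AAC

Derivation:
Trying A -> AAC:
  Step 0: A
  Step 1: AAC
  Step 2: AACAACC
Matches the given result.


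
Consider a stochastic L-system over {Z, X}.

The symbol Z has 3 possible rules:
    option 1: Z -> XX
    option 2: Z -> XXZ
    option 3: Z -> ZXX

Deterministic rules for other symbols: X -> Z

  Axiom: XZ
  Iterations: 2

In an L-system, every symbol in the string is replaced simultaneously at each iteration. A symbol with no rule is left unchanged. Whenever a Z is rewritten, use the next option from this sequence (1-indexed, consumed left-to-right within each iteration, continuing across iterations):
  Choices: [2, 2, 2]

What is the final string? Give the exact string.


Step 0: XZ
Step 1: ZXXZ  (used choices [2])
Step 2: XXZZZXXZ  (used choices [2, 2])

Answer: XXZZZXXZ


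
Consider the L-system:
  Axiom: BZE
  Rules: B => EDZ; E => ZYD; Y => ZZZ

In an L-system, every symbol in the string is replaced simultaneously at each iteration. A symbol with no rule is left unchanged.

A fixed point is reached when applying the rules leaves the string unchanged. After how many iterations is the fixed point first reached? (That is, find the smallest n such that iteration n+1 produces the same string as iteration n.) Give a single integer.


Answer: 3

Derivation:
Step 0: BZE
Step 1: EDZZZYD
Step 2: ZYDDZZZZZZD
Step 3: ZZZZDDZZZZZZD
Step 4: ZZZZDDZZZZZZD  (unchanged — fixed point at step 3)


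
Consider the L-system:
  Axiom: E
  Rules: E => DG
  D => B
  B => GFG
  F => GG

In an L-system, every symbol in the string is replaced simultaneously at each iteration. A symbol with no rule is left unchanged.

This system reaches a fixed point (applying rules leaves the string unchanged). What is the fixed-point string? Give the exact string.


Answer: GGGGG

Derivation:
Step 0: E
Step 1: DG
Step 2: BG
Step 3: GFGG
Step 4: GGGGG
Step 5: GGGGG  (unchanged — fixed point at step 4)


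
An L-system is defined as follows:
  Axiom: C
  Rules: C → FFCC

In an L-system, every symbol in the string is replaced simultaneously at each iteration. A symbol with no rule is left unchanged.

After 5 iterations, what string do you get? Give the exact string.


Answer: FFFFFFFFFFCCFFCCFFFFCCFFCCFFFFFFCCFFCCFFFFCCFFCCFFFFFFFFCCFFCCFFFFCCFFCCFFFFFFCCFFCCFFFFCCFFCC

Derivation:
Step 0: C
Step 1: FFCC
Step 2: FFFFCCFFCC
Step 3: FFFFFFCCFFCCFFFFCCFFCC
Step 4: FFFFFFFFCCFFCCFFFFCCFFCCFFFFFFCCFFCCFFFFCCFFCC
Step 5: FFFFFFFFFFCCFFCCFFFFCCFFCCFFFFFFCCFFCCFFFFCCFFCCFFFFFFFFCCFFCCFFFFCCFFCCFFFFFFCCFFCCFFFFCCFFCC


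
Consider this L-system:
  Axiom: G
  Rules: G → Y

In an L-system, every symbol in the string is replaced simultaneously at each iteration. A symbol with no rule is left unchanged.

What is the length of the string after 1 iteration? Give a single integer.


Step 0: length = 1
Step 1: length = 1

Answer: 1


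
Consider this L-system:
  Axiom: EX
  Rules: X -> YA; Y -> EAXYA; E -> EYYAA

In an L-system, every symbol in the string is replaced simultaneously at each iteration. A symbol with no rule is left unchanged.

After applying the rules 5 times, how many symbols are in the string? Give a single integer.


Step 0: length = 2
Step 1: length = 7
Step 2: length = 23
Step 3: length = 62
Step 4: length = 167
Step 5: length = 439

Answer: 439


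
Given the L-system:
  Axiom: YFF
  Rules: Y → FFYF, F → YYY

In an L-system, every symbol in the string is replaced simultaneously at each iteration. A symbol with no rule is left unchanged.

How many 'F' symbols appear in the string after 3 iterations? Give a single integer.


Step 0: YFF  (2 'F')
Step 1: FFYFYYYYYY  (3 'F')
Step 2: YYYYYYFFYFYYYFFYFFFYFFFYFFFYFFFYFFFYF  (21 'F')
Step 3: FFYFFFYFFFYFFFYFFFYFFFYFYYYYYYFFYFYYYFFYFFFYFFFYFYYYYYYFFYFYYYYYYYYYFFYFYYYYYYYYYFFYFYYYYYYYYYFFYFYYYYYYYYYFFYFYYYYYYYYYFFYFYYY  (48 'F')

Answer: 48


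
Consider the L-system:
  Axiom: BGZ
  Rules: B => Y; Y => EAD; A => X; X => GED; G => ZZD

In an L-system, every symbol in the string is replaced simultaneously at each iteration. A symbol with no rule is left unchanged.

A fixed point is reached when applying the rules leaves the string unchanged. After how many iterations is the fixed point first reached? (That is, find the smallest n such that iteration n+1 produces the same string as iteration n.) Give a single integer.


Answer: 5

Derivation:
Step 0: BGZ
Step 1: YZZDZ
Step 2: EADZZDZ
Step 3: EXDZZDZ
Step 4: EGEDDZZDZ
Step 5: EZZDEDDZZDZ
Step 6: EZZDEDDZZDZ  (unchanged — fixed point at step 5)


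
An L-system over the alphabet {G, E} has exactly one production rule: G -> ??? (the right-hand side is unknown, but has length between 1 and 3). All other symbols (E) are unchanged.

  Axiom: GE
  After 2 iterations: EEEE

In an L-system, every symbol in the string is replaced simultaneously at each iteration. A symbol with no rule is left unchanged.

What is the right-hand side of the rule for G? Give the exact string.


Trying G -> EEE:
  Step 0: GE
  Step 1: EEEE
  Step 2: EEEE
Matches the given result.

Answer: EEE


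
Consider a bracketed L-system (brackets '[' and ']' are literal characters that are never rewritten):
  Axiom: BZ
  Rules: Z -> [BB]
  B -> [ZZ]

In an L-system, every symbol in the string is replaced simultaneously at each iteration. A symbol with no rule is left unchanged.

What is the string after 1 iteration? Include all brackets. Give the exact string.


Answer: [ZZ][BB]

Derivation:
Step 0: BZ
Step 1: [ZZ][BB]


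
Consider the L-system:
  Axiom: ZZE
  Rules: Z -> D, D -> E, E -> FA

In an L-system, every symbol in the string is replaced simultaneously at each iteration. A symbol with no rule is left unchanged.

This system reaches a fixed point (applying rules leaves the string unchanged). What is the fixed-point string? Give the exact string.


Step 0: ZZE
Step 1: DDFA
Step 2: EEFA
Step 3: FAFAFA
Step 4: FAFAFA  (unchanged — fixed point at step 3)

Answer: FAFAFA


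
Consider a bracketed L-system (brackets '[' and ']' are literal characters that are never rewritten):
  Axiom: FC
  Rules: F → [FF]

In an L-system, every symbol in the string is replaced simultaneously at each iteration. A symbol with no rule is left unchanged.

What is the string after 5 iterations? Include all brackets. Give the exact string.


Answer: [[[[[FF][FF]][[FF][FF]]][[[FF][FF]][[FF][FF]]]][[[[FF][FF]][[FF][FF]]][[[FF][FF]][[FF][FF]]]]]C

Derivation:
Step 0: FC
Step 1: [FF]C
Step 2: [[FF][FF]]C
Step 3: [[[FF][FF]][[FF][FF]]]C
Step 4: [[[[FF][FF]][[FF][FF]]][[[FF][FF]][[FF][FF]]]]C
Step 5: [[[[[FF][FF]][[FF][FF]]][[[FF][FF]][[FF][FF]]]][[[[FF][FF]][[FF][FF]]][[[FF][FF]][[FF][FF]]]]]C


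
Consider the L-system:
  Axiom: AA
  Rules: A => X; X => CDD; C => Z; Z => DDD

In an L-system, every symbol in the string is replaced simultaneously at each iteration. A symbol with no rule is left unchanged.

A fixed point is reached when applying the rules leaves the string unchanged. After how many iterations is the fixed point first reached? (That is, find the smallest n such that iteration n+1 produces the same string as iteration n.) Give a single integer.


Step 0: AA
Step 1: XX
Step 2: CDDCDD
Step 3: ZDDZDD
Step 4: DDDDDDDDDD
Step 5: DDDDDDDDDD  (unchanged — fixed point at step 4)

Answer: 4


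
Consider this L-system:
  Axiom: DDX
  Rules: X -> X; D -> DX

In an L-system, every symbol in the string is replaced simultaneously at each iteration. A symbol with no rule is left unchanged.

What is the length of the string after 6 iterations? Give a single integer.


Step 0: length = 3
Step 1: length = 5
Step 2: length = 7
Step 3: length = 9
Step 4: length = 11
Step 5: length = 13
Step 6: length = 15

Answer: 15


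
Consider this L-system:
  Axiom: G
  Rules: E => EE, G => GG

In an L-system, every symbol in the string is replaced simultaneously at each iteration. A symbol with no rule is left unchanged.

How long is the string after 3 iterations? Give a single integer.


Step 0: length = 1
Step 1: length = 2
Step 2: length = 4
Step 3: length = 8

Answer: 8


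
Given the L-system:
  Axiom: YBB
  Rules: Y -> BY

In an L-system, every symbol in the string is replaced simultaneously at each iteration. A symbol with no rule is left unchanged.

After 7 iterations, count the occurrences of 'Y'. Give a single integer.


Step 0: YBB  (1 'Y')
Step 1: BYBB  (1 'Y')
Step 2: BBYBB  (1 'Y')
Step 3: BBBYBB  (1 'Y')
Step 4: BBBBYBB  (1 'Y')
Step 5: BBBBBYBB  (1 'Y')
Step 6: BBBBBBYBB  (1 'Y')
Step 7: BBBBBBBYBB  (1 'Y')

Answer: 1


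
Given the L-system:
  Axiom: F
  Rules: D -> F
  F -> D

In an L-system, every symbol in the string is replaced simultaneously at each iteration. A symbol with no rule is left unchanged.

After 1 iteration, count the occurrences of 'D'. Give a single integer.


Step 0: F  (0 'D')
Step 1: D  (1 'D')

Answer: 1


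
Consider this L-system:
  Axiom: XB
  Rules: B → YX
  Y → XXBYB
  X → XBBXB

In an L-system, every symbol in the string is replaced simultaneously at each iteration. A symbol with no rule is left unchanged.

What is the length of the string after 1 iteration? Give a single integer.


Answer: 7

Derivation:
Step 0: length = 2
Step 1: length = 7


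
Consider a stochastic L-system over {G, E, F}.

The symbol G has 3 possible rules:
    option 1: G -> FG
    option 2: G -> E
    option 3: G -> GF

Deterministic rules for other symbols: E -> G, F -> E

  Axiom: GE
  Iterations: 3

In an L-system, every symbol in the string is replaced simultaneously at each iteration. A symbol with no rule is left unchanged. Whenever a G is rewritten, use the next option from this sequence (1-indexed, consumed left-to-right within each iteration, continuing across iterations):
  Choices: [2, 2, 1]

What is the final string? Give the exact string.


Answer: FGG

Derivation:
Step 0: GE
Step 1: EG  (used choices [2])
Step 2: GE  (used choices [2])
Step 3: FGG  (used choices [1])


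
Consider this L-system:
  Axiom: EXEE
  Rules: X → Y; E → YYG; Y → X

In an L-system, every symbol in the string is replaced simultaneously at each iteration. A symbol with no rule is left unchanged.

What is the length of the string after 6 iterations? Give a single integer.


Step 0: length = 4
Step 1: length = 10
Step 2: length = 10
Step 3: length = 10
Step 4: length = 10
Step 5: length = 10
Step 6: length = 10

Answer: 10


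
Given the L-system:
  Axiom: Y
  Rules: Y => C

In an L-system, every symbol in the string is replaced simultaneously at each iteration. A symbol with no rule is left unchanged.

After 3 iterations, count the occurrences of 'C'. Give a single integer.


Step 0: Y  (0 'C')
Step 1: C  (1 'C')
Step 2: C  (1 'C')
Step 3: C  (1 'C')

Answer: 1


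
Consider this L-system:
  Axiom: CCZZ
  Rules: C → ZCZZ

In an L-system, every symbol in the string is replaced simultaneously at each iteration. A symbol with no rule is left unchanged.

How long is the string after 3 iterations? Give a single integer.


Step 0: length = 4
Step 1: length = 10
Step 2: length = 16
Step 3: length = 22

Answer: 22


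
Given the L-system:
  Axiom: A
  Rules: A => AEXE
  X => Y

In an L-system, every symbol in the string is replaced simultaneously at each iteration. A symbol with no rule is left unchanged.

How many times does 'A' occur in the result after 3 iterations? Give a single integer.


Answer: 1

Derivation:
Step 0: A  (1 'A')
Step 1: AEXE  (1 'A')
Step 2: AEXEEYE  (1 'A')
Step 3: AEXEEYEEYE  (1 'A')


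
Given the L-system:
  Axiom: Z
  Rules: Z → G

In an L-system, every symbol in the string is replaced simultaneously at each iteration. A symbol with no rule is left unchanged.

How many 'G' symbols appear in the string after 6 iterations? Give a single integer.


Step 0: Z  (0 'G')
Step 1: G  (1 'G')
Step 2: G  (1 'G')
Step 3: G  (1 'G')
Step 4: G  (1 'G')
Step 5: G  (1 'G')
Step 6: G  (1 'G')

Answer: 1


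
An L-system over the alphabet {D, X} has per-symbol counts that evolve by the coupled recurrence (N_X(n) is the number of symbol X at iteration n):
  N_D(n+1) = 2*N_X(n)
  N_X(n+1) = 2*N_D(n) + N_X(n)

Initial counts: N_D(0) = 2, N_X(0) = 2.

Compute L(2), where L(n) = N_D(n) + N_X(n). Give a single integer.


Answer: 26

Derivation:
Step 0: N_D=2, N_X=2, L=4
Step 1: N_D=4, N_X=6, L=10
Step 2: N_D=12, N_X=14, L=26


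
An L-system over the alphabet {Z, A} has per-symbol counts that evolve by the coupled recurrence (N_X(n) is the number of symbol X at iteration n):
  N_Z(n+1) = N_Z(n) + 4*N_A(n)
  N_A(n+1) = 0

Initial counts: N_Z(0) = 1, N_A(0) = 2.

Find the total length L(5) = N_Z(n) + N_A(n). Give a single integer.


Answer: 9

Derivation:
Step 0: N_Z=1, N_A=2, L=3
Step 1: N_Z=9, N_A=0, L=9
Step 2: N_Z=9, N_A=0, L=9
Step 3: N_Z=9, N_A=0, L=9
Step 4: N_Z=9, N_A=0, L=9
Step 5: N_Z=9, N_A=0, L=9


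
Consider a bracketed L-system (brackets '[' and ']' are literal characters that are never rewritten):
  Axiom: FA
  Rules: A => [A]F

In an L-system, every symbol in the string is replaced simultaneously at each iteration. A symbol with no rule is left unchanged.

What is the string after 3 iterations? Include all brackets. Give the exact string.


Answer: F[[[A]F]F]F

Derivation:
Step 0: FA
Step 1: F[A]F
Step 2: F[[A]F]F
Step 3: F[[[A]F]F]F


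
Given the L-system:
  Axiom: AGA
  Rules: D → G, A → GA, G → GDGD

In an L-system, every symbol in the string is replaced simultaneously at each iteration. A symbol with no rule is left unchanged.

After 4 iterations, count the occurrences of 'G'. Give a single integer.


Step 0: AGA  (1 'G')
Step 1: GAGDGDGA  (4 'G')
Step 2: GDGDGAGDGDGGDGDGGDGDGA  (12 'G')
Step 3: GDGDGGDGDGGDGDGAGDGDGGDGDGGDGDGDGDGGDGDGGDGDGDGDGGDGDGGDGDGA  (34 'G')
Step 4: GDGDGGDGDGGDGDGDGDGGDGDGGDGDGDGDGGDGDGGDGDGAGDGDGGDGDGGDGDGDGDGGDGDGGDGDGDGDGGDGDGGDGDGGDGDGGDGDGDGDGGDGDGGDGDGDGDGGDGDGGDGDGGDGDGGDGDGDGDGGDGDGGDGDGDGDGGDGDGGDGDGA  (94 'G')

Answer: 94


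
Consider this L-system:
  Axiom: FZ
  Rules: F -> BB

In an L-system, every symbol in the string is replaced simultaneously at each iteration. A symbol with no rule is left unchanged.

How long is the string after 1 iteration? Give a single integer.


Step 0: length = 2
Step 1: length = 3

Answer: 3


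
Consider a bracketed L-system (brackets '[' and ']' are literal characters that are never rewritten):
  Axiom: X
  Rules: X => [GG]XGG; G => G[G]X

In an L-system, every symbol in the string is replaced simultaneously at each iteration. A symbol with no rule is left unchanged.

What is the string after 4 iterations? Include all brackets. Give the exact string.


Step 0: X
Step 1: [GG]XGG
Step 2: [G[G]XG[G]X][GG]XGGG[G]XG[G]X
Step 3: [G[G]X[G[G]X][GG]XGGG[G]X[G[G]X][GG]XGG][G[G]XG[G]X][GG]XGGG[G]XG[G]XG[G]X[G[G]X][GG]XGGG[G]X[G[G]X][GG]XGG
Step 4: [G[G]X[G[G]X][GG]XGG[G[G]X[G[G]X][GG]XGG][G[G]XG[G]X][GG]XGGG[G]XG[G]XG[G]X[G[G]X][GG]XGG[G[G]X[G[G]X][GG]XGG][G[G]XG[G]X][GG]XGGG[G]XG[G]X][G[G]X[G[G]X][GG]XGGG[G]X[G[G]X][GG]XGG][G[G]XG[G]X][GG]XGGG[G]XG[G]XG[G]X[G[G]X][GG]XGGG[G]X[G[G]X][GG]XGGG[G]X[G[G]X][GG]XGG[G[G]X[G[G]X][GG]XGG][G[G]XG[G]X][GG]XGGG[G]XG[G]XG[G]X[G[G]X][GG]XGG[G[G]X[G[G]X][GG]XGG][G[G]XG[G]X][GG]XGGG[G]XG[G]X

Answer: [G[G]X[G[G]X][GG]XGG[G[G]X[G[G]X][GG]XGG][G[G]XG[G]X][GG]XGGG[G]XG[G]XG[G]X[G[G]X][GG]XGG[G[G]X[G[G]X][GG]XGG][G[G]XG[G]X][GG]XGGG[G]XG[G]X][G[G]X[G[G]X][GG]XGGG[G]X[G[G]X][GG]XGG][G[G]XG[G]X][GG]XGGG[G]XG[G]XG[G]X[G[G]X][GG]XGGG[G]X[G[G]X][GG]XGGG[G]X[G[G]X][GG]XGG[G[G]X[G[G]X][GG]XGG][G[G]XG[G]X][GG]XGGG[G]XG[G]XG[G]X[G[G]X][GG]XGG[G[G]X[G[G]X][GG]XGG][G[G]XG[G]X][GG]XGGG[G]XG[G]X


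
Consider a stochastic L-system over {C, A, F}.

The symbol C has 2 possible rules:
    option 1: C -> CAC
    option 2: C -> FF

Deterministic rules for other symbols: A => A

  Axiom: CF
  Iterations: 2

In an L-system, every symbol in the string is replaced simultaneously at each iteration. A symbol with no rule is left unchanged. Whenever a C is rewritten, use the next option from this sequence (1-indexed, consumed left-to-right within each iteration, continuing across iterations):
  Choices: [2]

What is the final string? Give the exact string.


Answer: FFF

Derivation:
Step 0: CF
Step 1: FFF  (used choices [2])
Step 2: FFF  (used choices [])


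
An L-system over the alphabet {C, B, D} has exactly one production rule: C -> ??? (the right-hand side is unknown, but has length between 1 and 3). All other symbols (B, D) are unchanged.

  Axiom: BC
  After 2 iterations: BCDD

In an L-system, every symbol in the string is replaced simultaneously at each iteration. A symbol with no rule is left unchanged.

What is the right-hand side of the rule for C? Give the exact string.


Trying C -> CD:
  Step 0: BC
  Step 1: BCD
  Step 2: BCDD
Matches the given result.

Answer: CD


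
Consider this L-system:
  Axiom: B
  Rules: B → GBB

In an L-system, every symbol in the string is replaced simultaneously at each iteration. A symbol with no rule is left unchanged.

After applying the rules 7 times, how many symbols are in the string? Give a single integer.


Answer: 255

Derivation:
Step 0: length = 1
Step 1: length = 3
Step 2: length = 7
Step 3: length = 15
Step 4: length = 31
Step 5: length = 63
Step 6: length = 127
Step 7: length = 255


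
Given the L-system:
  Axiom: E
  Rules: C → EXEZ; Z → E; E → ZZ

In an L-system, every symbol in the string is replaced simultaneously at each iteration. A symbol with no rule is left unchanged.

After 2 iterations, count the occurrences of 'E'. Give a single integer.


Answer: 2

Derivation:
Step 0: E  (1 'E')
Step 1: ZZ  (0 'E')
Step 2: EE  (2 'E')


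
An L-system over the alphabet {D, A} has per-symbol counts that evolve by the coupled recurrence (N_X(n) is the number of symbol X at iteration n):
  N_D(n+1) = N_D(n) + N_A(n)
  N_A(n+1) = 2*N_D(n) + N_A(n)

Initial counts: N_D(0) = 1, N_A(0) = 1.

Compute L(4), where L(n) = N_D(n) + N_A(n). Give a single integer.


Answer: 70

Derivation:
Step 0: N_D=1, N_A=1, L=2
Step 1: N_D=2, N_A=3, L=5
Step 2: N_D=5, N_A=7, L=12
Step 3: N_D=12, N_A=17, L=29
Step 4: N_D=29, N_A=41, L=70


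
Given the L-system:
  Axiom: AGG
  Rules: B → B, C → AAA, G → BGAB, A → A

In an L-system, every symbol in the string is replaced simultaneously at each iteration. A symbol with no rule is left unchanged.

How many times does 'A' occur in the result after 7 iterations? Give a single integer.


Step 0: AGG  (1 'A')
Step 1: ABGABBGAB  (3 'A')
Step 2: ABBGABABBBGABAB  (5 'A')
Step 3: ABBBGABABABBBBGABABAB  (7 'A')
Step 4: ABBBBGABABABABBBBBGABABABAB  (9 'A')
Step 5: ABBBBBGABABABABABBBBBBGABABABABAB  (11 'A')
Step 6: ABBBBBBGABABABABABABBBBBBBGABABABABABAB  (13 'A')
Step 7: ABBBBBBBGABABABABABABABBBBBBBBGABABABABABABAB  (15 'A')

Answer: 15


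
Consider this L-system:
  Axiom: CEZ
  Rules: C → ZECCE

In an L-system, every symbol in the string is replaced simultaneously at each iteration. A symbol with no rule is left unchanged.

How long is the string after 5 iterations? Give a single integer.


Step 0: length = 3
Step 1: length = 7
Step 2: length = 15
Step 3: length = 31
Step 4: length = 63
Step 5: length = 127

Answer: 127


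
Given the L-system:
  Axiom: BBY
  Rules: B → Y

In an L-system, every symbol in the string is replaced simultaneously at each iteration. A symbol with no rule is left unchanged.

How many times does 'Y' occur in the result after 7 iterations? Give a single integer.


Step 0: BBY  (1 'Y')
Step 1: YYY  (3 'Y')
Step 2: YYY  (3 'Y')
Step 3: YYY  (3 'Y')
Step 4: YYY  (3 'Y')
Step 5: YYY  (3 'Y')
Step 6: YYY  (3 'Y')
Step 7: YYY  (3 'Y')

Answer: 3


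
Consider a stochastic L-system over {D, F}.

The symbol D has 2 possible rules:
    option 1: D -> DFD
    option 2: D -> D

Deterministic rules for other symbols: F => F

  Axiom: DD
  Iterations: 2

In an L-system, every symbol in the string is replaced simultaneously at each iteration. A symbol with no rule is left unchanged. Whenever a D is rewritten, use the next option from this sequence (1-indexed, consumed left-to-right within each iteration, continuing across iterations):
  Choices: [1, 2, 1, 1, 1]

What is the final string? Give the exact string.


Answer: DFDFDFDDFD

Derivation:
Step 0: DD
Step 1: DFDD  (used choices [1, 2])
Step 2: DFDFDFDDFD  (used choices [1, 1, 1])


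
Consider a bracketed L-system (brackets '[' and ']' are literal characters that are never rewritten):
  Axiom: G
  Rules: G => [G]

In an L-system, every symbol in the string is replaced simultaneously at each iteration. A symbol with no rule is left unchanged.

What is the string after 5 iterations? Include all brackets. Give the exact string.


Answer: [[[[[G]]]]]

Derivation:
Step 0: G
Step 1: [G]
Step 2: [[G]]
Step 3: [[[G]]]
Step 4: [[[[G]]]]
Step 5: [[[[[G]]]]]


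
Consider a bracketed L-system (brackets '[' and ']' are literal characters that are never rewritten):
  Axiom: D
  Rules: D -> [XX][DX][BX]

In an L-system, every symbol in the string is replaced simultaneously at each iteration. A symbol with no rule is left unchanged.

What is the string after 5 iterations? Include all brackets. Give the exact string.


Answer: [XX][[XX][[XX][[XX][[XX][DX][BX]X][BX]X][BX]X][BX]X][BX]

Derivation:
Step 0: D
Step 1: [XX][DX][BX]
Step 2: [XX][[XX][DX][BX]X][BX]
Step 3: [XX][[XX][[XX][DX][BX]X][BX]X][BX]
Step 4: [XX][[XX][[XX][[XX][DX][BX]X][BX]X][BX]X][BX]
Step 5: [XX][[XX][[XX][[XX][[XX][DX][BX]X][BX]X][BX]X][BX]X][BX]


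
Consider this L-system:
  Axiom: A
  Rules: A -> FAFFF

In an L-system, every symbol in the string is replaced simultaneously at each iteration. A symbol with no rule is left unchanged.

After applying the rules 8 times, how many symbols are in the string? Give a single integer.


Answer: 33

Derivation:
Step 0: length = 1
Step 1: length = 5
Step 2: length = 9
Step 3: length = 13
Step 4: length = 17
Step 5: length = 21
Step 6: length = 25
Step 7: length = 29
Step 8: length = 33


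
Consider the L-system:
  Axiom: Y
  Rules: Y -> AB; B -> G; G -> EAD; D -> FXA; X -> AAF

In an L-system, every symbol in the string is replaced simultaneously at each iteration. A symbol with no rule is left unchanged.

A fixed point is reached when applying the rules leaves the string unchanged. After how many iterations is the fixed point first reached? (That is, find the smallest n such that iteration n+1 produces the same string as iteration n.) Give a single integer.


Step 0: Y
Step 1: AB
Step 2: AG
Step 3: AEAD
Step 4: AEAFXA
Step 5: AEAFAAFA
Step 6: AEAFAAFA  (unchanged — fixed point at step 5)

Answer: 5


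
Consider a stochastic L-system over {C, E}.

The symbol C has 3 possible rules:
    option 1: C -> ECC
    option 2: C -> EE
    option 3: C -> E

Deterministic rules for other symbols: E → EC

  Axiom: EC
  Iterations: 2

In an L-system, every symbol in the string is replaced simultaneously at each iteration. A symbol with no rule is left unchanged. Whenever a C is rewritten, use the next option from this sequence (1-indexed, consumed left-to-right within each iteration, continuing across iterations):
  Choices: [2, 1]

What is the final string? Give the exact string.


Step 0: EC
Step 1: ECEE  (used choices [2])
Step 2: ECECCECEC  (used choices [1])

Answer: ECECCECEC


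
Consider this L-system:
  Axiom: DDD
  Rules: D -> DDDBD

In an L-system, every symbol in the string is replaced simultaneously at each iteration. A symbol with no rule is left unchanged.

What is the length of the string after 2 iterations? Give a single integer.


Step 0: length = 3
Step 1: length = 15
Step 2: length = 63

Answer: 63


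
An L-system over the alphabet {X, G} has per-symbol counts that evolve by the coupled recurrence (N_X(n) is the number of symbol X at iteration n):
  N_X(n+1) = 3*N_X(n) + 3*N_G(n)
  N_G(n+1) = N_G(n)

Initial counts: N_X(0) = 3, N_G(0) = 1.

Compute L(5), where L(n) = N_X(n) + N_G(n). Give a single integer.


Step 0: N_X=3, N_G=1, L=4
Step 1: N_X=12, N_G=1, L=13
Step 2: N_X=39, N_G=1, L=40
Step 3: N_X=120, N_G=1, L=121
Step 4: N_X=363, N_G=1, L=364
Step 5: N_X=1092, N_G=1, L=1093

Answer: 1093


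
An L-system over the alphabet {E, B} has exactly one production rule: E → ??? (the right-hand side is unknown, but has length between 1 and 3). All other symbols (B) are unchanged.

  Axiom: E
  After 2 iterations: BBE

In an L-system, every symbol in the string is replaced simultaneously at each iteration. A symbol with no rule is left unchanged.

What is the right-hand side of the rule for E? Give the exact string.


Trying E → BE:
  Step 0: E
  Step 1: BE
  Step 2: BBE
Matches the given result.

Answer: BE


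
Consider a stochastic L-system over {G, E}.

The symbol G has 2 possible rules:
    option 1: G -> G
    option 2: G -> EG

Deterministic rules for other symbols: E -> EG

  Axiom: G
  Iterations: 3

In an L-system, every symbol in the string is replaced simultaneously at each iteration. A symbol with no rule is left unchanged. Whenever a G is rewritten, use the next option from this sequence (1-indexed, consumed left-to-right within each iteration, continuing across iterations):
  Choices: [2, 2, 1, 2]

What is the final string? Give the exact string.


Step 0: G
Step 1: EG  (used choices [2])
Step 2: EGEG  (used choices [2])
Step 3: EGGEGEG  (used choices [1, 2])

Answer: EGGEGEG


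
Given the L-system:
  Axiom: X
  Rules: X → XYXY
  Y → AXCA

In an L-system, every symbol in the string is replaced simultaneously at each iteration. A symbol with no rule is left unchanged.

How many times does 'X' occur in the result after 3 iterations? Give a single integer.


Step 0: X  (1 'X')
Step 1: XYXY  (2 'X')
Step 2: XYXYAXCAXYXYAXCA  (6 'X')
Step 3: XYXYAXCAXYXYAXCAAXYXYCAXYXYAXCAXYXYAXCAAXYXYCA  (16 'X')

Answer: 16


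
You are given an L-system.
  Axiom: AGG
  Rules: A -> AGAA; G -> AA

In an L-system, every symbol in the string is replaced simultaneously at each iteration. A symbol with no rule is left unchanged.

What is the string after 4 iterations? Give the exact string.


Step 0: AGG
Step 1: AGAAAAAA
Step 2: AGAAAAAGAAAGAAAGAAAGAAAGAAAGAA
Step 3: AGAAAAAGAAAGAAAGAAAGAAAGAAAAAGAAAGAAAGAAAAAGAAAGAAAGAAAAAGAAAGAAAGAAAAAGAAAGAAAGAAAAAGAAAGAAAGAAAAAGAAAGAA
Step 4: AGAAAAAGAAAGAAAGAAAGAAAGAAAAAGAAAGAAAGAAAAAGAAAGAAAGAAAAAGAAAGAAAGAAAAAGAAAGAAAGAAAAAGAAAGAAAGAAAGAAAGAAAAAGAAAGAAAGAAAAAGAAAGAAAGAAAAAGAAAGAAAGAAAGAAAGAAAAAGAAAGAAAGAAAAAGAAAGAAAGAAAAAGAAAGAAAGAAAGAAAGAAAAAGAAAGAAAGAAAAAGAAAGAAAGAAAAAGAAAGAAAGAAAGAAAGAAAAAGAAAGAAAGAAAAAGAAAGAAAGAAAAAGAAAGAAAGAAAGAAAGAAAAAGAAAGAAAGAAAAAGAAAGAAAGAAAAAGAAAGAAAGAAAGAAAGAAAAAGAAAGAAAGAAAAAGAAAGAA

Answer: AGAAAAAGAAAGAAAGAAAGAAAGAAAAAGAAAGAAAGAAAAAGAAAGAAAGAAAAAGAAAGAAAGAAAAAGAAAGAAAGAAAAAGAAAGAAAGAAAGAAAGAAAAAGAAAGAAAGAAAAAGAAAGAAAGAAAAAGAAAGAAAGAAAGAAAGAAAAAGAAAGAAAGAAAAAGAAAGAAAGAAAAAGAAAGAAAGAAAGAAAGAAAAAGAAAGAAAGAAAAAGAAAGAAAGAAAAAGAAAGAAAGAAAGAAAGAAAAAGAAAGAAAGAAAAAGAAAGAAAGAAAAAGAAAGAAAGAAAGAAAGAAAAAGAAAGAAAGAAAAAGAAAGAAAGAAAAAGAAAGAAAGAAAGAAAGAAAAAGAAAGAAAGAAAAAGAAAGAA


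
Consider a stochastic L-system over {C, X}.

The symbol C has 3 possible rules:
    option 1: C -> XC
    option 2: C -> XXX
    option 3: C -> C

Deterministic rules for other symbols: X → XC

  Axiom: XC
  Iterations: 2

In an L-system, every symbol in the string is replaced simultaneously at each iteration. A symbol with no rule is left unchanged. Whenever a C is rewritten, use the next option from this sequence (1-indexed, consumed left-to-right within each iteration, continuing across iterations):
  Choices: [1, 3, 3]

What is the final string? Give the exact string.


Step 0: XC
Step 1: XCXC  (used choices [1])
Step 2: XCCXCC  (used choices [3, 3])

Answer: XCCXCC


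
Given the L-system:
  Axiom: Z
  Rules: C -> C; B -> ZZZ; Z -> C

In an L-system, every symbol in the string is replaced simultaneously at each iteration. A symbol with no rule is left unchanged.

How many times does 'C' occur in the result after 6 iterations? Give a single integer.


Step 0: Z  (0 'C')
Step 1: C  (1 'C')
Step 2: C  (1 'C')
Step 3: C  (1 'C')
Step 4: C  (1 'C')
Step 5: C  (1 'C')
Step 6: C  (1 'C')

Answer: 1


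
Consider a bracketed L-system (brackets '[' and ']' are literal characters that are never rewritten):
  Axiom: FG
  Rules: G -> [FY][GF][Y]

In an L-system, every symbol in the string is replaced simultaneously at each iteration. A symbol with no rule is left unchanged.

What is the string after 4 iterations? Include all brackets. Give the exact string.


Step 0: FG
Step 1: F[FY][GF][Y]
Step 2: F[FY][[FY][GF][Y]F][Y]
Step 3: F[FY][[FY][[FY][GF][Y]F][Y]F][Y]
Step 4: F[FY][[FY][[FY][[FY][GF][Y]F][Y]F][Y]F][Y]

Answer: F[FY][[FY][[FY][[FY][GF][Y]F][Y]F][Y]F][Y]


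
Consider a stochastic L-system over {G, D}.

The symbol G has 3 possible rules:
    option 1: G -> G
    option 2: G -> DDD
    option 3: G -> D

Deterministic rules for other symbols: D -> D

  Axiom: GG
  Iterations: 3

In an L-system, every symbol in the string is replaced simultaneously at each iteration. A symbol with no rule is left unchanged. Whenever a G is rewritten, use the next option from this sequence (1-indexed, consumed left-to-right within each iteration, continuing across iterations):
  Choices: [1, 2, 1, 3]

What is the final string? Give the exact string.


Step 0: GG
Step 1: GDDD  (used choices [1, 2])
Step 2: GDDD  (used choices [1])
Step 3: DDDD  (used choices [3])

Answer: DDDD


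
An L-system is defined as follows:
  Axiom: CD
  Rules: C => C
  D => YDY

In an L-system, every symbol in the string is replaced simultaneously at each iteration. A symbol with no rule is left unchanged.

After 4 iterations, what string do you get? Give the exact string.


Answer: CYYYYDYYYY

Derivation:
Step 0: CD
Step 1: CYDY
Step 2: CYYDYY
Step 3: CYYYDYYY
Step 4: CYYYYDYYYY


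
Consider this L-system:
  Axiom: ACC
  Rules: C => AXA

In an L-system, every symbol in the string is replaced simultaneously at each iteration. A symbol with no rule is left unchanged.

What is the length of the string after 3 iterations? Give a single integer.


Step 0: length = 3
Step 1: length = 7
Step 2: length = 7
Step 3: length = 7

Answer: 7


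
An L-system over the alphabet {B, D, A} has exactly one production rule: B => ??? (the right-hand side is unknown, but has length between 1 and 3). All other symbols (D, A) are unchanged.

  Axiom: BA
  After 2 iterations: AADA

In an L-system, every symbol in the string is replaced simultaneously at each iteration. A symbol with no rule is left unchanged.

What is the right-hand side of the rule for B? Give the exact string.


Answer: AAD

Derivation:
Trying B => AAD:
  Step 0: BA
  Step 1: AADA
  Step 2: AADA
Matches the given result.


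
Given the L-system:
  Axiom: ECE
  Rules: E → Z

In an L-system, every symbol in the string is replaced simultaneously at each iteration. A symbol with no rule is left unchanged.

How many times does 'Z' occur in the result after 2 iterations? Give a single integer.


Answer: 2

Derivation:
Step 0: ECE  (0 'Z')
Step 1: ZCZ  (2 'Z')
Step 2: ZCZ  (2 'Z')


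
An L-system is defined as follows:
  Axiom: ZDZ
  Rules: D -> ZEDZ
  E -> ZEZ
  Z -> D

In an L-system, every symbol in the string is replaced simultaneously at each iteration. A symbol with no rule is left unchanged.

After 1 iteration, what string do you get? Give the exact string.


Step 0: ZDZ
Step 1: DZEDZD

Answer: DZEDZD


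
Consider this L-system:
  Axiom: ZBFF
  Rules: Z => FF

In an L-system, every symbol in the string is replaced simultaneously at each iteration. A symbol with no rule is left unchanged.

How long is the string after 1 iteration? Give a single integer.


Step 0: length = 4
Step 1: length = 5

Answer: 5


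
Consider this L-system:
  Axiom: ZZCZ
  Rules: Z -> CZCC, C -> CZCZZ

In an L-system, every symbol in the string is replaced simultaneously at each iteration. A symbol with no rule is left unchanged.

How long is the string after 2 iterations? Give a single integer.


Step 0: length = 4
Step 1: length = 17
Step 2: length = 79

Answer: 79


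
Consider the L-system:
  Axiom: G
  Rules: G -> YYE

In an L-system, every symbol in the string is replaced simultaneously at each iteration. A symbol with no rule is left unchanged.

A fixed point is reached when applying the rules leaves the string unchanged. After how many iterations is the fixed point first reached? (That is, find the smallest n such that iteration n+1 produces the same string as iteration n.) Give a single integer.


Step 0: G
Step 1: YYE
Step 2: YYE  (unchanged — fixed point at step 1)

Answer: 1


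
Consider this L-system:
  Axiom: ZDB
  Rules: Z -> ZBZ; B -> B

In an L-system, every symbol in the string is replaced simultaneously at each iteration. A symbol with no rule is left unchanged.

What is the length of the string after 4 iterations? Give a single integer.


Answer: 33

Derivation:
Step 0: length = 3
Step 1: length = 5
Step 2: length = 9
Step 3: length = 17
Step 4: length = 33


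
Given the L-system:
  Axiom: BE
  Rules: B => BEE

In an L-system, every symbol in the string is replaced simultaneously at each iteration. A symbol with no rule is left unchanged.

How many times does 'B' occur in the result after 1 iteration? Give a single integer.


Answer: 1

Derivation:
Step 0: BE  (1 'B')
Step 1: BEEE  (1 'B')


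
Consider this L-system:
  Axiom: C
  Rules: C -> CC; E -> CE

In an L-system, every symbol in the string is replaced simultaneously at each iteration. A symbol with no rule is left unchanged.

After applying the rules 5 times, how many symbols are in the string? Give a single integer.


Answer: 32

Derivation:
Step 0: length = 1
Step 1: length = 2
Step 2: length = 4
Step 3: length = 8
Step 4: length = 16
Step 5: length = 32


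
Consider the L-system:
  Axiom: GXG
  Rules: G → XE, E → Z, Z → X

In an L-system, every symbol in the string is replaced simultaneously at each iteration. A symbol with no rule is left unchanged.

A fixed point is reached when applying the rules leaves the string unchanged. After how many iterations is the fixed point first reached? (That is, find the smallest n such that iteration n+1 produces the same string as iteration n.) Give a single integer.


Answer: 3

Derivation:
Step 0: GXG
Step 1: XEXXE
Step 2: XZXXZ
Step 3: XXXXX
Step 4: XXXXX  (unchanged — fixed point at step 3)


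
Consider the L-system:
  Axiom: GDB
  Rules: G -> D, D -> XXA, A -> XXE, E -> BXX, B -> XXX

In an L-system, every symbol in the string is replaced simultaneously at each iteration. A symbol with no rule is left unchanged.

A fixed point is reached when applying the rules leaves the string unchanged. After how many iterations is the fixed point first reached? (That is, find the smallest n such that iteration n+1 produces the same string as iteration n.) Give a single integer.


Step 0: GDB
Step 1: DXXAXXX
Step 2: XXAXXXXEXXX
Step 3: XXXXEXXXXBXXXXX
Step 4: XXXXBXXXXXXXXXXXXXX
Step 5: XXXXXXXXXXXXXXXXXXXXX
Step 6: XXXXXXXXXXXXXXXXXXXXX  (unchanged — fixed point at step 5)

Answer: 5
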